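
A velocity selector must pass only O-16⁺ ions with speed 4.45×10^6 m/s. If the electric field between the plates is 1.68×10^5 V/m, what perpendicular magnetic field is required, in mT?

B ≈ 37.8 mT

qE = qvB ⇒ B = E/v = (1.68×10^5) / (4.45×10^6) = 0.0378 T.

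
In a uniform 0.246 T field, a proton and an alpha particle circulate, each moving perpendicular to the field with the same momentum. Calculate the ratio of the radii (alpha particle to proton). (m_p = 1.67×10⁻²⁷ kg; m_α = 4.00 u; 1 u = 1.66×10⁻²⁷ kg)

r = p/(qB) ⇒ at equal p, r ∝ 1/q.
r_{alpha particle}/r_{proton} = 0.500.

ratio ≈ 0.500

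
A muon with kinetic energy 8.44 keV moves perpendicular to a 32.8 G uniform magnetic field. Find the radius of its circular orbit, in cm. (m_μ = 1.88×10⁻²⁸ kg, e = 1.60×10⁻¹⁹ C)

r ≈ 136 cm

Convert the energy: K = 8.44 keV = 1.35×10^-15 J.
v = √(2K/m) = √(2·1.35×10^-15/1.88×10^-28) = 3.79×10^6 m/s.
r = mv/(qB) = (1.88×10^-28)(3.79×10^6) / [(1×1.60×10^-19)(3.28×10^-3)] = 1.36 m.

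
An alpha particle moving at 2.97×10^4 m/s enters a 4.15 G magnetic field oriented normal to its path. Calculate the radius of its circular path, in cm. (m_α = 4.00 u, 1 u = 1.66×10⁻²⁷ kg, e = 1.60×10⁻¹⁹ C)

The magnetic force provides the centripetal force: qvB = mv²/r, so r = mv/(qB).
r = (6.64×10^-27 kg)(2.97×10^4 m/s) / [(2×1.60×10^-19 C)(4.15×10^-4 T)] = 1.48 m.

r ≈ 148 cm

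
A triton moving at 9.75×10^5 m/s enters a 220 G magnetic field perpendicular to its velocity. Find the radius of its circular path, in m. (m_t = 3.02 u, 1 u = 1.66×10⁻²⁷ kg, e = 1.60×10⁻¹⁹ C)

The magnetic force provides the centripetal force: qvB = mv²/r, so r = mv/(qB).
r = (5.01×10^-27 kg)(9.75×10^5 m/s) / [(1×1.60×10^-19 C)(0.0220 T)] = 1.39 m.

r ≈ 1.39 m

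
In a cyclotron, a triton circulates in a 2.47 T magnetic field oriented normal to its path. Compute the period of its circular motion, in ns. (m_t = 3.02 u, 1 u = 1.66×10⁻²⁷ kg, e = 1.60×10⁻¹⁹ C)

The cyclotron period is independent of speed: T = 2πm/(qB).
T = 2π(5.01×10^-27) / [(1×1.60×10^-19)(2.47)] = 7.97×10^-8 s.

T ≈ 79.7 ns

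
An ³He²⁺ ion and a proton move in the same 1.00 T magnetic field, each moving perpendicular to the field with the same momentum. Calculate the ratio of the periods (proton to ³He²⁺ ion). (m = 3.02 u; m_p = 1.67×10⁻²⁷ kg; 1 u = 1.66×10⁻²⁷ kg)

T = 2πm/(qB) is independent of speed, so T₂/T₁ = (m₂/q₂)/(m₁/q₁).
T_{proton}/T_{³He²⁺ ion} = (1.67×10^-27/1e) / (5.01×10^-27/2e) = 0.666.

ratio ≈ 0.666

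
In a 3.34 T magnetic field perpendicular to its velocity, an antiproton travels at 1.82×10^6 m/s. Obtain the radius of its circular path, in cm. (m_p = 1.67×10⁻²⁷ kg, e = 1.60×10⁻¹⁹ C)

The magnetic force provides the centripetal force: qvB = mv²/r, so r = mv/(qB).
r = (1.67×10^-27 kg)(1.82×10^6 m/s) / [(1×1.60×10^-19 C)(3.34 T)] = 5.69×10^-3 m.

r ≈ 0.569 cm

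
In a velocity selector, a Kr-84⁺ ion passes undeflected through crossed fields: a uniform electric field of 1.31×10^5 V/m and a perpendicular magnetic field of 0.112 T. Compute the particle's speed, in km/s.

v ≈ 1170 km/s

For zero net force, qE = qvB, so v = E/B.
v = (1.31×10^5) / (0.112) = 1.17×10^6 m/s.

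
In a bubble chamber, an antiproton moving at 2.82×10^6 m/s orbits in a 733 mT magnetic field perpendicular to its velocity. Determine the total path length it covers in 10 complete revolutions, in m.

r = mv/(qB) = 0.0402 m, so one revolution covers 2πr = 0.252 m.
In 10 revolutions: L = 10·2πr = 2.52 m.

L ≈ 2.52 m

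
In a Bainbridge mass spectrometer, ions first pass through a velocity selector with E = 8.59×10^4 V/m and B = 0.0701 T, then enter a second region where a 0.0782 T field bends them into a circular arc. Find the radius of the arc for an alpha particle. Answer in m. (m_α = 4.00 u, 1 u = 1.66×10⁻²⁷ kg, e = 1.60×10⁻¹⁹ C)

The selector passes v = E/B = 8.59×10^4/0.0701 = 1.23×10^6 m/s.
In the deflection region, r = mv/(qB₂) = (6.64×10^-27)(1.23×10^6) / [(2×1.60×10^-19)(0.0782)] = 0.325 m.

r ≈ 0.325 m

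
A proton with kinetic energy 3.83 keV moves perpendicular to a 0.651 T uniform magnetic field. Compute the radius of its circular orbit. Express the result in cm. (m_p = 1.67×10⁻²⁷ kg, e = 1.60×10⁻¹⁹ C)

r ≈ 1.37 cm

Convert the energy: K = 3.83 keV = 6.13×10^-16 J.
v = √(2K/m) = √(2·6.13×10^-16/1.67×10^-27) = 8.57×10^5 m/s.
r = mv/(qB) = (1.67×10^-27)(8.57×10^5) / [(1×1.60×10^-19)(0.651)] = 0.0137 m.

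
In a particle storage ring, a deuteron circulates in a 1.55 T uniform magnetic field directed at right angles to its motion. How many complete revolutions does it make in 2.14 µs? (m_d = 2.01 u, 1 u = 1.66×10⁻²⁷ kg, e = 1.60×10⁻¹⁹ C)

N = 25

T = 2πm/(qB) = 2π(3.3366×10^-27) / [(1×1.60×10^-19)(1.55)] = 8.4534×10^-8 s.
N = t/T = 2.14×10^-6 / 8.4534×10^-8 ≈ 25.32, so 25 complete revolutions.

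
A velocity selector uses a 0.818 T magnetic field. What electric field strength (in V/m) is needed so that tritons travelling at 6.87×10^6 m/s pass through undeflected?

qE = qvB ⇒ E = vB = (6.87×10^6)(0.818) = 5.62×10^6 V/m.

E ≈ 5.62×10^6 V/m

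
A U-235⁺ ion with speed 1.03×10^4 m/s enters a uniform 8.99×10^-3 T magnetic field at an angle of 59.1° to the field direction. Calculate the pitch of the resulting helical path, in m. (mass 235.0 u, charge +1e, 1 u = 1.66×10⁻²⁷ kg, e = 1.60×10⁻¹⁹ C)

pitch ≈ 9.01 m

The velocity component along B is v∥ = v cos59.1° = 5290 m/s.
The cyclotron period T = 2πm/(qB) = 1.70×10^-3 s is set by m, q, B alone.
Pitch = v∥·T = (5290)(1.70×10^-3) = 9.01 m.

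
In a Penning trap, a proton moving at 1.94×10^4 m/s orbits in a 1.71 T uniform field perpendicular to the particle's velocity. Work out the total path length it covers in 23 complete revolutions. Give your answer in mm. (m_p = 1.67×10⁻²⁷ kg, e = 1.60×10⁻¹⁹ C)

r = mv/(qB) = 1.18×10^-4 m, so one revolution covers 2πr = 7.44×10^-4 m.
In 23 revolutions: L = 23·2πr = 0.0171 m.

L ≈ 17.1 mm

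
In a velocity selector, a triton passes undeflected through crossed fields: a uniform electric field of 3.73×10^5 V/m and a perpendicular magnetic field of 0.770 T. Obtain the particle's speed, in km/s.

For zero net force, qE = qvB, so v = E/B.
v = (3.73×10^5) / (0.770) = 4.84×10^5 m/s.

v ≈ 484 km/s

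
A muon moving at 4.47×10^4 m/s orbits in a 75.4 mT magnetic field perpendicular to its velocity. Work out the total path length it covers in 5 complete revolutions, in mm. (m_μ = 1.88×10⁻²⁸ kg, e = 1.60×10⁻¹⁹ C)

r = mv/(qB) = 6.97×10^-4 m, so one revolution covers 2πr = 4.38×10^-3 m.
In 5 revolutions: L = 5·2πr = 0.0219 m.

L ≈ 21.9 mm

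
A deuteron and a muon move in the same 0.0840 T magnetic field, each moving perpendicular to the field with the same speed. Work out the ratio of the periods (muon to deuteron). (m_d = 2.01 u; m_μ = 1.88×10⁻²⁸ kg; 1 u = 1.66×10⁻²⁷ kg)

T = 2πm/(qB) is independent of speed, so T₂/T₁ = (m₂/q₂)/(m₁/q₁).
T_{muon}/T_{deuteron} = (1.88×10^-28/1e) / (3.34×10^-27/1e) = 0.0563.

ratio ≈ 0.0563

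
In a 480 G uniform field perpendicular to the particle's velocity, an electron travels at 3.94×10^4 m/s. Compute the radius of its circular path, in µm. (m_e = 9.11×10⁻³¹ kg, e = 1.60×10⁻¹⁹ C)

r ≈ 4.67 µm

The magnetic force provides the centripetal force: qvB = mv²/r, so r = mv/(qB).
r = (9.11×10^-31 kg)(3.94×10^4 m/s) / [(1×1.60×10^-19 C)(0.0480 T)] = 4.67×10^-6 m.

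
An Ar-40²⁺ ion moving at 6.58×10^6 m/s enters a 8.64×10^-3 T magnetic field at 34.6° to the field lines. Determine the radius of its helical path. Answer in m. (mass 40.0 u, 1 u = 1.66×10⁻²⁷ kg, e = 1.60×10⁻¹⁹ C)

Only the perpendicular component v⊥ = v sin34.6° = 3.74×10^6 m/s is bent by the field.
r = m v⊥ /(qB) = (6.64×10^-26)(3.74×10^6) / [(2×1.60×10^-19)(8.64×10^-3)] = 89.7 m.

r ≈ 89.7 m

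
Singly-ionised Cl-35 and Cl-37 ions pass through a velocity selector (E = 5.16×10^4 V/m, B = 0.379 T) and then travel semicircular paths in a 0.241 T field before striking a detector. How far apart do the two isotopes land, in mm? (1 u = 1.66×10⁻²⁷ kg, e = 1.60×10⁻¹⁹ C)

Both emerge at v = E/B₁ = 1.36×10^5 m/s.
r = mv/(qB₂), so r₁ = 0.2051 m and r₂ = 0.2169 m, giving Δr = 0.0117 m.
After a semicircle each ion lands a diameter 2r from the entry slit, so the separation is 2Δr = 0.0234 m.

Δd ≈ 23.4 mm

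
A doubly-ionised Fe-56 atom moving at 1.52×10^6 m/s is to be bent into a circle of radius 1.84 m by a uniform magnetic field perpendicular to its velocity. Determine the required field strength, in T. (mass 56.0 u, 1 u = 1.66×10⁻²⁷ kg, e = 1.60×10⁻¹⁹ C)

qvB = mv²/r gives B = mv/(qr).
B = (9.30×10^-26)(1.52×10^6) / [(2×1.60×10^-19)(1.84)] = 0.240 T.

B ≈ 0.240 T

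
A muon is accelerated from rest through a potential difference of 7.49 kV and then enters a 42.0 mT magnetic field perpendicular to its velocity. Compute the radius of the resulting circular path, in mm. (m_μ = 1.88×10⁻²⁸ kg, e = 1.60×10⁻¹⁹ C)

The kinetic energy gained is K = qV = (1×1.60×10^-19)(7490) = 1.20×10^-15 J.
v = √(2K/m) = 3.57×10^6 m/s.
r = mv/(qB) = (1.88×10^-28)(3.57×10^6) / [(1×1.60×10^-19)(0.0420)] = 0.0999 m.

r ≈ 99.9 mm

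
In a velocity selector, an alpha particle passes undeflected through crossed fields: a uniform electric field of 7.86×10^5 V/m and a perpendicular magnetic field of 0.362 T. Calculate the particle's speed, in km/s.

For zero net force, qE = qvB, so v = E/B.
v = (7.86×10^5) / (0.362) = 2.17×10^6 m/s.

v ≈ 2170 km/s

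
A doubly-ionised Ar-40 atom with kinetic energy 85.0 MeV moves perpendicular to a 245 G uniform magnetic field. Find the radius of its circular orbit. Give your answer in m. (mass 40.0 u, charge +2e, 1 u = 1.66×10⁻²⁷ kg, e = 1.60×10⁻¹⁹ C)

Convert the energy: K = 85.0 MeV = 1.36×10^-11 J.
v = √(2K/m) = √(2·1.36×10^-11/6.64×10^-26) = 2.02×10^7 m/s.
r = mv/(qB) = (6.64×10^-26)(2.02×10^7) / [(2×1.60×10^-19)(0.0245)] = 171 m.

r ≈ 171 m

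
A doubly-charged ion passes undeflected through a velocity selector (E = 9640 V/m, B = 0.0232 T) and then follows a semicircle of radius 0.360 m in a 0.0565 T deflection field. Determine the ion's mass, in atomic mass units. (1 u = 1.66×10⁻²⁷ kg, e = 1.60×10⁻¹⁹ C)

v = E/B₁ = 4.16×10^5 m/s.
From r = mv/(qB₂), m = qB₂r/v = (2×1.60×10^-19)(0.0565)(0.360) / (4.16×10^5) = 1.57×10^-26 kg.
In atomic mass units: m = 1.57×10^-26 / 1.66×10^-27 = 9.44 u.

m ≈ 9.44 u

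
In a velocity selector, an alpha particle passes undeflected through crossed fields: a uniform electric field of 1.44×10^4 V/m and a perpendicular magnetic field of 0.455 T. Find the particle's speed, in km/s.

For zero net force, qE = qvB, so v = E/B.
v = (1.44×10^4) / (0.455) = 3.16×10^4 m/s.

v ≈ 31.6 km/s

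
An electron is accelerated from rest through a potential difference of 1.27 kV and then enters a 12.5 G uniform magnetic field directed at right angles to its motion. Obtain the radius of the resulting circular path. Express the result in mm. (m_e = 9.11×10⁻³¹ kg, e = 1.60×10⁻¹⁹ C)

r ≈ 96.2 mm

The kinetic energy gained is K = qV = (1×1.60×10^-19)(1270) = 2.03×10^-16 J.
v = √(2K/m) = 2.11×10^7 m/s.
r = mv/(qB) = (9.11×10^-31)(2.11×10^7) / [(1×1.60×10^-19)(1.25×10^-3)] = 0.0962 m.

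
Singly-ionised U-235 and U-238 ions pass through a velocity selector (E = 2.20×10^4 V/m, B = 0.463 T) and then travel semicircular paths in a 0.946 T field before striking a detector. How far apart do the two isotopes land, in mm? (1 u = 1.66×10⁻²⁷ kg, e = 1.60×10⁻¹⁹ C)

Δd ≈ 3.13 mm

Both emerge at v = E/B₁ = 4.75×10^4 m/s.
r = mv/(qB₂), so r₁ = 0.12246 m and r₂ = 0.12403 m, giving Δr = 1.56×10^-3 m.
After a semicircle each ion lands a diameter 2r from the entry slit, so the separation is 2Δr = 3.13×10^-3 m.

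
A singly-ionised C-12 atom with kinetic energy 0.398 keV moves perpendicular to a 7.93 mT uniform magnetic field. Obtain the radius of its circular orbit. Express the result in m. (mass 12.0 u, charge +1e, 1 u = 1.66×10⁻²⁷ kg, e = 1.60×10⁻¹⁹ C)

Convert the energy: K = 0.398 keV = 6.37×10^-17 J.
v = √(2K/m) = √(2·6.37×10^-17/1.99×10^-26) = 8.00×10^4 m/s.
r = mv/(qB) = (1.99×10^-26)(8.00×10^4) / [(1×1.60×10^-19)(7.93×10^-3)] = 1.26 m.

r ≈ 1.26 m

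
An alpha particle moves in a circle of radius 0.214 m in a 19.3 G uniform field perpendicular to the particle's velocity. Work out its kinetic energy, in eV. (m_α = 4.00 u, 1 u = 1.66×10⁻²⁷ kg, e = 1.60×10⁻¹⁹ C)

v = qBr/m = (2×1.60×10^-19)(1.93×10^-3)(0.214) / (6.64×10^-27) = 1.99×10^4 m/s.
K = ½mv² = 0.5·(6.64×10^-27)·(1.99×10^4)² = 1.32×10^-18 J = 8.22 eV.

K ≈ 8.22 eV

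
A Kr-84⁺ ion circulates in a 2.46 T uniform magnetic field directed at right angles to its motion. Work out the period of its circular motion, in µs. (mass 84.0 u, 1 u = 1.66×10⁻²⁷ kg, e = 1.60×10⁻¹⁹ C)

The cyclotron period is independent of speed: T = 2πm/(qB).
T = 2π(1.39×10^-25) / [(1×1.60×10^-19)(2.46)] = 2.23×10^-6 s.

T ≈ 2.23 µs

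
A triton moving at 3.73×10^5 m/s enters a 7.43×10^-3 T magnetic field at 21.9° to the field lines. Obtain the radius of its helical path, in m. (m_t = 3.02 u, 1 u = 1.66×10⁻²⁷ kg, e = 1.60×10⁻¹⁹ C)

r ≈ 0.587 m

Only the perpendicular component v⊥ = v sin21.9° = 1.39×10^5 m/s is bent by the field.
r = m v⊥ /(qB) = (5.01×10^-27)(1.39×10^5) / [(1×1.60×10^-19)(7.43×10^-3)] = 0.587 m.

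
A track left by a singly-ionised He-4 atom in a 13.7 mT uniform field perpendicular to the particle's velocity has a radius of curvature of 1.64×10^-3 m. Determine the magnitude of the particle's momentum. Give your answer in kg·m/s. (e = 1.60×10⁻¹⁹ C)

p ≈ 3.59×10^-24 kg·m/s

Since qvB = mv²/r, the momentum p = mv = qBr.
p = (1×1.60×10^-19)(0.0137)(1.64×10^-3) = 3.59×10^-24 kg·m/s.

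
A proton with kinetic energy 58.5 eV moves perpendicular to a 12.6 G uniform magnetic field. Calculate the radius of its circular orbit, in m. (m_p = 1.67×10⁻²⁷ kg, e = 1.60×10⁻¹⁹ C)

Convert the energy: K = 58.5 eV = 9.36×10^-18 J.
v = √(2K/m) = √(2·9.36×10^-18/1.67×10^-27) = 1.06×10^5 m/s.
r = mv/(qB) = (1.67×10^-27)(1.06×10^5) / [(1×1.60×10^-19)(1.26×10^-3)] = 0.877 m.

r ≈ 0.877 m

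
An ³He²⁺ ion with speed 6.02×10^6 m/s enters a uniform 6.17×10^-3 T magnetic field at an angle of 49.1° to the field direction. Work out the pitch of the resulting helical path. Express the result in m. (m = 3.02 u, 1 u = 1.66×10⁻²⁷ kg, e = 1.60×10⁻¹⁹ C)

The velocity component along B is v∥ = v cos49.1° = 3.94×10^6 m/s.
The cyclotron period T = 2πm/(qB) = 1.60×10^-5 s is set by m, q, B alone.
Pitch = v∥·T = (3.94×10^6)(1.60×10^-5) = 62.9 m.

pitch ≈ 62.9 m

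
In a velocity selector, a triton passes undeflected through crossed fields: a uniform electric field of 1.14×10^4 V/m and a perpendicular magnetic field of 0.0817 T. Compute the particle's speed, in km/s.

v ≈ 140 km/s

For zero net force, qE = qvB, so v = E/B.
v = (1.14×10^4) / (0.0817) = 1.40×10^5 m/s.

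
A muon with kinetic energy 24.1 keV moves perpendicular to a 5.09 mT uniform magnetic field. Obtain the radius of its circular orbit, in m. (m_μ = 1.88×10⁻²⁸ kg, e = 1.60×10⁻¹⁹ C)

Convert the energy: K = 24.1 keV = 3.86×10^-15 J.
v = √(2K/m) = √(2·3.86×10^-15/1.88×10^-28) = 6.40×10^6 m/s.
r = mv/(qB) = (1.88×10^-28)(6.40×10^6) / [(1×1.60×10^-19)(5.09×10^-3)] = 1.48 m.

r ≈ 1.48 m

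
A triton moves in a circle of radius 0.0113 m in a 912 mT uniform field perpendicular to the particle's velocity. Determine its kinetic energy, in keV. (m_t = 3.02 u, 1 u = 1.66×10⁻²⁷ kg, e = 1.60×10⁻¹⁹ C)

v = qBr/m = (1×1.60×10^-19)(0.912)(0.0113) / (5.01×10^-27) = 3.29×10^5 m/s.
K = ½mv² = 0.5·(5.01×10^-27)·(3.29×10^5)² = 2.71×10^-16 J = 1.69 keV.

K ≈ 1.69 keV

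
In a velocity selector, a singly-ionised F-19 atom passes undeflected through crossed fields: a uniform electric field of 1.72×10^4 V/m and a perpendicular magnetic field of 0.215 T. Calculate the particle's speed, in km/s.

For zero net force, qE = qvB, so v = E/B.
v = (1.72×10^4) / (0.215) = 8.00×10^4 m/s.

v ≈ 80.0 km/s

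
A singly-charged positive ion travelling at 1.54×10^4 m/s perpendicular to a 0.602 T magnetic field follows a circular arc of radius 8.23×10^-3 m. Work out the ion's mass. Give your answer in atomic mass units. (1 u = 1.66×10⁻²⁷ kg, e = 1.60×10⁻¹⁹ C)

m ≈ 31.0 u

qvB = mv²/r ⇒ m = qBr/v.
m = (1×1.60×10^-19)(0.602)(8.23×10^-3) / (1.54×10^4) = 5.15×10^-26 kg = 31.0 u.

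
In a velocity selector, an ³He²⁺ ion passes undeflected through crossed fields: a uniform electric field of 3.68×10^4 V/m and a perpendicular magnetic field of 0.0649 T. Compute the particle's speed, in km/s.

For zero net force, qE = qvB, so v = E/B.
v = (3.68×10^4) / (0.0649) = 5.67×10^5 m/s.

v ≈ 567 km/s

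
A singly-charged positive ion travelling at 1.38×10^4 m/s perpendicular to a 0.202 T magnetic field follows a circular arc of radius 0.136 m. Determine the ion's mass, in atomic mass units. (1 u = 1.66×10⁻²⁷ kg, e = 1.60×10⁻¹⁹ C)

m ≈ 192 u

qvB = mv²/r ⇒ m = qBr/v.
m = (1×1.60×10^-19)(0.202)(0.136) / (1.38×10^4) = 3.19×10^-25 kg = 192 u.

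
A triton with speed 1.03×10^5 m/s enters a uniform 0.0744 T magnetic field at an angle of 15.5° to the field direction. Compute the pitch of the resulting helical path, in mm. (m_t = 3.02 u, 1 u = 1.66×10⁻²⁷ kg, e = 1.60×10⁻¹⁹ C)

pitch ≈ 263 mm

The velocity component along B is v∥ = v cos15.5° = 9.93×10^4 m/s.
The cyclotron period T = 2πm/(qB) = 2.65×10^-6 s is set by m, q, B alone.
Pitch = v∥·T = (9.93×10^4)(2.65×10^-6) = 0.263 m.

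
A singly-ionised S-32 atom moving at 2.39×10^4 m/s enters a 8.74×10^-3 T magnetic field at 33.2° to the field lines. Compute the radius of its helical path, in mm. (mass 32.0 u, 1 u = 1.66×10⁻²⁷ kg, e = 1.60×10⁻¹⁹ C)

Only the perpendicular component v⊥ = v sin33.2° = 1.31×10^4 m/s is bent by the field.
r = m v⊥ /(qB) = (5.31×10^-26)(1.31×10^4) / [(1×1.60×10^-19)(8.74×10^-3)] = 0.497 m.

r ≈ 497 mm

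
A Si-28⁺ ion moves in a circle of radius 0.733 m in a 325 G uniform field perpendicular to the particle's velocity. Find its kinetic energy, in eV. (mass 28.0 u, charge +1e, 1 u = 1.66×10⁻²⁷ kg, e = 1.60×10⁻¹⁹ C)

v = qBr/m = (1×1.60×10^-19)(0.0325)(0.733) / (4.65×10^-26) = 8.20×10^4 m/s.
K = ½mv² = 0.5·(4.65×10^-26)·(8.20×10^4)² = 1.56×10^-16 J = 977 eV.

K ≈ 977 eV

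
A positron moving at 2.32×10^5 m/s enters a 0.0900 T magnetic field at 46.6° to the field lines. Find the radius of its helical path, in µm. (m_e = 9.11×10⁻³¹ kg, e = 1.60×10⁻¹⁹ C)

r ≈ 10.7 µm

Only the perpendicular component v⊥ = v sin46.6° = 1.69×10^5 m/s is bent by the field.
r = m v⊥ /(qB) = (9.11×10^-31)(1.69×10^5) / [(1×1.60×10^-19)(0.0900)] = 1.07×10^-5 m.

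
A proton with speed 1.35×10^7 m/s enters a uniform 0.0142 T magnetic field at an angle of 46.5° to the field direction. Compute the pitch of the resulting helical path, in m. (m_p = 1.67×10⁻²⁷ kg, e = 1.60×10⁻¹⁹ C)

pitch ≈ 42.9 m

The velocity component along B is v∥ = v cos46.5° = 9.29×10^6 m/s.
The cyclotron period T = 2πm/(qB) = 4.62×10^-6 s is set by m, q, B alone.
Pitch = v∥·T = (9.29×10^6)(4.62×10^-6) = 42.9 m.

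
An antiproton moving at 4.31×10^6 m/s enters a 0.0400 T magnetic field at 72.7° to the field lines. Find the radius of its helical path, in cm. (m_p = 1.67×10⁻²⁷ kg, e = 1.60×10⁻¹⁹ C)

Only the perpendicular component v⊥ = v sin72.7° = 4.12×10^6 m/s is bent by the field.
r = m v⊥ /(qB) = (1.67×10^-27)(4.12×10^6) / [(1×1.60×10^-19)(0.0400)] = 1.07 m.

r ≈ 107 cm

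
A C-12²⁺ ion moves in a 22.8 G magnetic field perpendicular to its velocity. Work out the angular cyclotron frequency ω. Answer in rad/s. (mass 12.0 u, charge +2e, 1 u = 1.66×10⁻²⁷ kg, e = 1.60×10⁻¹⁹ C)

ω = qB/m = (2×1.60×10^-19)(2.28×10^-3) / (1.99×10^-26) = 3.66×10^4 rad/s.

ω ≈ 3.66×10^4 rad/s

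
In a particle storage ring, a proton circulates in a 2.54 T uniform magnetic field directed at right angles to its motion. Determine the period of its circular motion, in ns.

The cyclotron period is independent of speed: T = 2πm/(qB).
T = 2π(1.67×10^-27) / [(1×1.60×10^-19)(2.54)] = 2.58×10^-8 s.

T ≈ 25.8 ns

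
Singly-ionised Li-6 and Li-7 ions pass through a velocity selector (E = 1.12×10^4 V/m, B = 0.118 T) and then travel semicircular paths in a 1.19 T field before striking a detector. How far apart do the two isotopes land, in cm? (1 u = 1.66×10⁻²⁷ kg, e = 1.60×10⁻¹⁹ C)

Δd ≈ 0.166 cm

Both emerge at v = E/B₁ = 9.49×10^4 m/s.
r = mv/(qB₂), so r₁ = 4.965×10^-3 m and r₂ = 5.793×10^-3 m, giving Δr = 8.28×10^-4 m.
After a semicircle each ion lands a diameter 2r from the entry slit, so the separation is 2Δr = 1.66×10^-3 m.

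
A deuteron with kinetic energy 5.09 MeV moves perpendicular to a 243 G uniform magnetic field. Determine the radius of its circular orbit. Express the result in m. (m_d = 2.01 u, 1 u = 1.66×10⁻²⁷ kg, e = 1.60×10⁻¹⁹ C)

r ≈ 19.0 m

Convert the energy: K = 5.09 MeV = 8.14×10^-13 J.
v = √(2K/m) = √(2·8.14×10^-13/3.34×10^-27) = 2.21×10^7 m/s.
r = mv/(qB) = (3.34×10^-27)(2.21×10^7) / [(1×1.60×10^-19)(0.0243)] = 19.0 m.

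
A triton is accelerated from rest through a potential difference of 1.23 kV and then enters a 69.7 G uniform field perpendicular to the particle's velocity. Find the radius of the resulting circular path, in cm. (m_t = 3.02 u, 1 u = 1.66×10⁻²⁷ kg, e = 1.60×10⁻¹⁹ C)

r ≈ 126 cm

The kinetic energy gained is K = qV = (1×1.60×10^-19)(1230) = 1.97×10^-16 J.
v = √(2K/m) = 2.80×10^5 m/s.
r = mv/(qB) = (5.01×10^-27)(2.80×10^5) / [(1×1.60×10^-19)(6.97×10^-3)] = 1.26 m.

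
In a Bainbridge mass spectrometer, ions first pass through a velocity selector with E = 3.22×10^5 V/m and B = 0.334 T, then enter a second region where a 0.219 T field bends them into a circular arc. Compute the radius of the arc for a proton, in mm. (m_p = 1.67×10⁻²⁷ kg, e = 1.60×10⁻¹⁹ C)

The selector passes v = E/B = 3.22×10^5/0.334 = 9.64×10^5 m/s.
In the deflection region, r = mv/(qB₂) = (1.67×10^-27)(9.64×10^5) / [(1×1.60×10^-19)(0.219)] = 0.0459 m.

r ≈ 45.9 mm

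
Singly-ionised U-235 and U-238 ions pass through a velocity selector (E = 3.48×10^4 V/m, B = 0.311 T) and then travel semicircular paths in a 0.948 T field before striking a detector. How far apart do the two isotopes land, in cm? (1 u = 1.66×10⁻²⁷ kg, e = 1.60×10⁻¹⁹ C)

Both emerge at v = E/B₁ = 1.12×10^5 m/s.
r = mv/(qB₂), so r₁ = 0.28778 m and r₂ = 0.29146 m, giving Δr = 3.67×10^-3 m.
After a semicircle each ion lands a diameter 2r from the entry slit, so the separation is 2Δr = 7.35×10^-3 m.

Δd ≈ 0.735 cm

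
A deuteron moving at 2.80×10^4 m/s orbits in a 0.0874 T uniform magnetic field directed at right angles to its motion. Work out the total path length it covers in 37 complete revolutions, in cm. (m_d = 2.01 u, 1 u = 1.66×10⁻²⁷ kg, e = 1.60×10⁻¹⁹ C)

L ≈ 155 cm

r = mv/(qB) = 6.68×10^-3 m, so one revolution covers 2πr = 0.0420 m.
In 37 revolutions: L = 37·2πr = 1.55 m.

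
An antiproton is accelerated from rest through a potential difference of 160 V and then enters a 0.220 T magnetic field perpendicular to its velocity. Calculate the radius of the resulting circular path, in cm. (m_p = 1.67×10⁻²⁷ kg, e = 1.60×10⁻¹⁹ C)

r ≈ 0.831 cm

The kinetic energy gained is K = qV = (1×1.60×10^-19)(160) = 2.56×10^-17 J.
v = √(2K/m) = 1.75×10^5 m/s.
r = mv/(qB) = (1.67×10^-27)(1.75×10^5) / [(1×1.60×10^-19)(0.220)] = 8.31×10^-3 m.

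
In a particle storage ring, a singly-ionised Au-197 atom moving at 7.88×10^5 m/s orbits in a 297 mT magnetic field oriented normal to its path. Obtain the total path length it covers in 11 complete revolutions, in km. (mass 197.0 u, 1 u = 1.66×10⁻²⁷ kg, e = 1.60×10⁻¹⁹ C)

r = mv/(qB) = 5.42 m, so one revolution covers 2πr = 34.1 m.
In 11 revolutions: L = 11·2πr = 375 m.

L ≈ 0.375 km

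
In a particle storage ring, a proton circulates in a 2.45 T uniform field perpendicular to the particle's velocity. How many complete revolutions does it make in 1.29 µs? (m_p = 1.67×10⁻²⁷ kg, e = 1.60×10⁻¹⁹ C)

N = 48

T = 2πm/(qB) = 2π(1.67×10^-27) / [(1×1.60×10^-19)(2.45)] = 2.6768×10^-8 s.
N = t/T = 1.29×10^-6 / 2.6768×10^-8 ≈ 48.19, so 48 complete revolutions.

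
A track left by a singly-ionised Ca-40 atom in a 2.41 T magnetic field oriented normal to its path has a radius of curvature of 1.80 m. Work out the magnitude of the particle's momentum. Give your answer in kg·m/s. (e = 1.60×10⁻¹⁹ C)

Since qvB = mv²/r, the momentum p = mv = qBr.
p = (1×1.60×10^-19)(2.41)(1.80) = 6.94×10^-19 kg·m/s.

p ≈ 6.94×10^-19 kg·m/s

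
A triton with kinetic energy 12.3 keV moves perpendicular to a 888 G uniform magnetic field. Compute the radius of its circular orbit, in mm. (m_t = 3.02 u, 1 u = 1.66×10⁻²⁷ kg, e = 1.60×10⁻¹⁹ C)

Convert the energy: K = 12.3 keV = 1.97×10^-15 J.
v = √(2K/m) = √(2·1.97×10^-15/5.01×10^-27) = 8.86×10^5 m/s.
r = mv/(qB) = (5.01×10^-27)(8.86×10^5) / [(1×1.60×10^-19)(0.0888)] = 0.313 m.

r ≈ 313 mm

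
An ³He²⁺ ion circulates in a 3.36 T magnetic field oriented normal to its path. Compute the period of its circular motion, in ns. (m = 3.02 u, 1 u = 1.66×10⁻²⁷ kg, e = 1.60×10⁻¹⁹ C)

T ≈ 29.3 ns

The cyclotron period is independent of speed: T = 2πm/(qB).
T = 2π(5.01×10^-27) / [(2×1.60×10^-19)(3.36)] = 2.93×10^-8 s.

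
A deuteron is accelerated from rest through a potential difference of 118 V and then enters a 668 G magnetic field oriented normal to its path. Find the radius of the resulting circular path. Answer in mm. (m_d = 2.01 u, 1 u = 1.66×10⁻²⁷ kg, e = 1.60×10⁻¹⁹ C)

r ≈ 33.2 mm

The kinetic energy gained is K = qV = (1×1.60×10^-19)(118) = 1.89×10^-17 J.
v = √(2K/m) = 1.06×10^5 m/s.
r = mv/(qB) = (3.34×10^-27)(1.06×10^5) / [(1×1.60×10^-19)(0.0668)] = 0.0332 m.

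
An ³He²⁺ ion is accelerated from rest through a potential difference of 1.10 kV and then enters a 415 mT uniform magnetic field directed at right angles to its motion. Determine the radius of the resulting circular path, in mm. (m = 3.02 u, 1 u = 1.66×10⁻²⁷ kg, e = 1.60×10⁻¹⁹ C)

The kinetic energy gained is K = qV = (2×1.60×10^-19)(1100) = 3.52×10^-16 J.
v = √(2K/m) = 3.75×10^5 m/s.
r = mv/(qB) = (5.01×10^-27)(3.75×10^5) / [(2×1.60×10^-19)(0.415)] = 0.0141 m.

r ≈ 14.1 mm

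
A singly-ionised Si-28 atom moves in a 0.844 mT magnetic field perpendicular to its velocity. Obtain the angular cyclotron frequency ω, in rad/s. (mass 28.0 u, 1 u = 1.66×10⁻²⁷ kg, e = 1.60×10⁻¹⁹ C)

ω = qB/m = (1×1.60×10^-19)(8.44×10^-4) / (4.65×10^-26) = 2910 rad/s.

ω ≈ 2910 rad/s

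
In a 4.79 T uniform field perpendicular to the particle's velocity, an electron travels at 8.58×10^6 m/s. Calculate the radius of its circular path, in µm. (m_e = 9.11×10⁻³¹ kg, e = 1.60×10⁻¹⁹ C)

r ≈ 10.2 µm

The magnetic force provides the centripetal force: qvB = mv²/r, so r = mv/(qB).
r = (9.11×10^-31 kg)(8.58×10^6 m/s) / [(1×1.60×10^-19 C)(4.79 T)] = 1.02×10^-5 m.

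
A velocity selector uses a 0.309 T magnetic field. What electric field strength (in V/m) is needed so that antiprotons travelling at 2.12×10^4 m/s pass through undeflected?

E ≈ 6550 V/m

qE = qvB ⇒ E = vB = (2.12×10^4)(0.309) = 6550 V/m.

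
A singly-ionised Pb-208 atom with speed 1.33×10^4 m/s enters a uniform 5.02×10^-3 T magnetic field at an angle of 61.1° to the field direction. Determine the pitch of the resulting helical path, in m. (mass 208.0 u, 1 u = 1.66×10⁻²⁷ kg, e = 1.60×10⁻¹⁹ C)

The velocity component along B is v∥ = v cos61.1° = 6430 m/s.
The cyclotron period T = 2πm/(qB) = 2.70×10^-3 s is set by m, q, B alone.
Pitch = v∥·T = (6430)(2.70×10^-3) = 17.4 m.

pitch ≈ 17.4 m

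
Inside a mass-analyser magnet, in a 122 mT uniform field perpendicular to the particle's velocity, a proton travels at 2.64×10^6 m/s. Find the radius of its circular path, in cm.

The magnetic force provides the centripetal force: qvB = mv²/r, so r = mv/(qB).
r = (1.67×10^-27 kg)(2.64×10^6 m/s) / [(1×1.60×10^-19 C)(0.122 T)] = 0.226 m.

r ≈ 22.6 cm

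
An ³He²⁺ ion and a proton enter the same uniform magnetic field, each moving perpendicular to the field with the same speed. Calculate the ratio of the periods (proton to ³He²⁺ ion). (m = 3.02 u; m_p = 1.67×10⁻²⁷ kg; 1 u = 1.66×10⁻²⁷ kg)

ratio ≈ 0.666

T = 2πm/(qB) is independent of speed, so T₂/T₁ = (m₂/q₂)/(m₁/q₁).
T_{proton}/T_{³He²⁺ ion} = (1.67×10^-27/1e) / (5.01×10^-27/2e) = 0.666.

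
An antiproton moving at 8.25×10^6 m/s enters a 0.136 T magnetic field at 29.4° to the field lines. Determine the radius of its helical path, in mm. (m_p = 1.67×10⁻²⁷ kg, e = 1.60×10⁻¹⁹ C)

r ≈ 311 mm

Only the perpendicular component v⊥ = v sin29.4° = 4.05×10^6 m/s is bent by the field.
r = m v⊥ /(qB) = (1.67×10^-27)(4.05×10^6) / [(1×1.60×10^-19)(0.136)] = 0.311 m.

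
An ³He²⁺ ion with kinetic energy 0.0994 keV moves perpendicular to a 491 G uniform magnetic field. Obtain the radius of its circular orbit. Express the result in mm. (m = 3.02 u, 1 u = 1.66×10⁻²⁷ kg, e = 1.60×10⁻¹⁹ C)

r ≈ 25.4 mm

Convert the energy: K = 0.0994 keV = 1.59×10^-17 J.
v = √(2K/m) = √(2·1.59×10^-17/5.01×10^-27) = 7.97×10^4 m/s.
r = mv/(qB) = (5.01×10^-27)(7.97×10^4) / [(2×1.60×10^-19)(0.0491)] = 0.0254 m.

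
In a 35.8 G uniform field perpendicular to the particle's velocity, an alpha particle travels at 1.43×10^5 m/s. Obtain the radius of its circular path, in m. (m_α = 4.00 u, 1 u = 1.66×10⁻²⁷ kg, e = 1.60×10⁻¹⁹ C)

r ≈ 0.829 m

The magnetic force provides the centripetal force: qvB = mv²/r, so r = mv/(qB).
r = (6.64×10^-27 kg)(1.43×10^5 m/s) / [(2×1.60×10^-19 C)(3.58×10^-3 T)] = 0.829 m.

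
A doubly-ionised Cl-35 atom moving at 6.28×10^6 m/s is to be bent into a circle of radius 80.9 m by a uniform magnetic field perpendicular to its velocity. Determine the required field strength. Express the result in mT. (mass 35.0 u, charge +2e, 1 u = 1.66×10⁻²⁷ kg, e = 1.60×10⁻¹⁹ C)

B ≈ 14.1 mT

qvB = mv²/r gives B = mv/(qr).
B = (5.81×10^-26)(6.28×10^6) / [(2×1.60×10^-19)(80.9)] = 0.0141 T.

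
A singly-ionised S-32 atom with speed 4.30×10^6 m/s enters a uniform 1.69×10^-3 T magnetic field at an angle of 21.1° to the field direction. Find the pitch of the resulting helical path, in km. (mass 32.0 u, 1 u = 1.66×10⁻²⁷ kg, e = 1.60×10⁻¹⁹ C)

The velocity component along B is v∥ = v cos21.1° = 4.01×10^6 m/s.
The cyclotron period T = 2πm/(qB) = 1.23×10^-3 s is set by m, q, B alone.
Pitch = v∥·T = (4.01×10^6)(1.23×10^-3) = 4950 m.

pitch ≈ 4.95 km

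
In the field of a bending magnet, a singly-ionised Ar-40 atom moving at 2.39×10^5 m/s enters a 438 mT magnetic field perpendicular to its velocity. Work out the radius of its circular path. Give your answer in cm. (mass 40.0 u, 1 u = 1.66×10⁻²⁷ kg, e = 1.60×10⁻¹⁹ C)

r ≈ 22.6 cm

The magnetic force provides the centripetal force: qvB = mv²/r, so r = mv/(qB).
r = (6.64×10^-26 kg)(2.39×10^5 m/s) / [(1×1.60×10^-19 C)(0.438 T)] = 0.226 m.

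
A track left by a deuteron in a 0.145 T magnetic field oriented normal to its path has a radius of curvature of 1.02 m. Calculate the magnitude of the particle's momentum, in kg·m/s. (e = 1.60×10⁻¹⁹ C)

Since qvB = mv²/r, the momentum p = mv = qBr.
p = (1×1.60×10^-19)(0.145)(1.02) = 2.37×10^-20 kg·m/s.

p ≈ 2.37×10^-20 kg·m/s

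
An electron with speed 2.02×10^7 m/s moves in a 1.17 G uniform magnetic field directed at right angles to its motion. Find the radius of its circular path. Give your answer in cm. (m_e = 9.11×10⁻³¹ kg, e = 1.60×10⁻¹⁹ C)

r ≈ 98.3 cm

The magnetic force provides the centripetal force: qvB = mv²/r, so r = mv/(qB).
r = (9.11×10^-31 kg)(2.02×10^7 m/s) / [(1×1.60×10^-19 C)(1.17×10^-4 T)] = 0.983 m.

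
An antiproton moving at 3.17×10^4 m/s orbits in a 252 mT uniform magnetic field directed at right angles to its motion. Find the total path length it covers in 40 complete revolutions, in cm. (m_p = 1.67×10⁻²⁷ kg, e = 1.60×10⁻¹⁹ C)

L ≈ 33.0 cm

r = mv/(qB) = 1.31×10^-3 m, so one revolution covers 2πr = 8.25×10^-3 m.
In 40 revolutions: L = 40·2πr = 0.330 m.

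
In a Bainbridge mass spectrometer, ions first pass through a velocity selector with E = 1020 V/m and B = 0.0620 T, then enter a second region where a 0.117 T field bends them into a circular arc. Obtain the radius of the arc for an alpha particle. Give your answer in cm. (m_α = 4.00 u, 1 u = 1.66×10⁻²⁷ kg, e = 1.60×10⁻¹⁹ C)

r ≈ 0.292 cm

The selector passes v = E/B = 1020/0.0620 = 1.65×10^4 m/s.
In the deflection region, r = mv/(qB₂) = (6.64×10^-27)(1.65×10^4) / [(2×1.60×10^-19)(0.117)] = 2.92×10^-3 m.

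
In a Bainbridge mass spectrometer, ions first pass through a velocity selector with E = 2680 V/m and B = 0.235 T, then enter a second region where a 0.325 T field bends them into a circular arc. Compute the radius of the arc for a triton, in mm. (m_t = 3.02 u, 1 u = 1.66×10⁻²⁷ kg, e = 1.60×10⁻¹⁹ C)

The selector passes v = E/B = 2680/0.235 = 1.14×10^4 m/s.
In the deflection region, r = mv/(qB₂) = (5.01×10^-27)(1.14×10^4) / [(1×1.60×10^-19)(0.325)] = 1.10×10^-3 m.

r ≈ 1.10 mm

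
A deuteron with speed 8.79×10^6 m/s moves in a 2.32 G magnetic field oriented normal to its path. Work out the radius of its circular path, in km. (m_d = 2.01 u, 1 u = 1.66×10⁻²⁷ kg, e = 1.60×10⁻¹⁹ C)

r ≈ 0.790 km

The magnetic force provides the centripetal force: qvB = mv²/r, so r = mv/(qB).
r = (3.34×10^-27 kg)(8.79×10^6 m/s) / [(1×1.60×10^-19 C)(2.32×10^-4 T)] = 790 m.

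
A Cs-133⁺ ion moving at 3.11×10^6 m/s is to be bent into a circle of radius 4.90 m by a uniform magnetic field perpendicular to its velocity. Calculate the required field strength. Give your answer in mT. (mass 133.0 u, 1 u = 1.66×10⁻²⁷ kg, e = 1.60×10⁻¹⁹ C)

qvB = mv²/r gives B = mv/(qr).
B = (2.21×10^-25)(3.11×10^6) / [(1×1.60×10^-19)(4.90)] = 0.876 T.

B ≈ 876 mT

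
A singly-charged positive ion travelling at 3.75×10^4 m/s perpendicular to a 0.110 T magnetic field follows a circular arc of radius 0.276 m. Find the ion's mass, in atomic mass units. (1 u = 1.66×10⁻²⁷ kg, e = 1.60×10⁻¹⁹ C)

qvB = mv²/r ⇒ m = qBr/v.
m = (1×1.60×10^-19)(0.110)(0.276) / (3.75×10^4) = 1.30×10^-25 kg = 78.0 u.

m ≈ 78.0 u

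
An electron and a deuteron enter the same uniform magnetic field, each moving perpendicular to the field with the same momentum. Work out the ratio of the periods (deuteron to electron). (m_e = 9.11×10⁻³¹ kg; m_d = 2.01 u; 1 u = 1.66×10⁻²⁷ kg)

ratio ≈ 3660

T = 2πm/(qB) is independent of speed, so T₂/T₁ = (m₂/q₂)/(m₁/q₁).
T_{deuteron}/T_{electron} = (3.34×10^-27/1e) / (9.11×10^-31/1e) = 3660.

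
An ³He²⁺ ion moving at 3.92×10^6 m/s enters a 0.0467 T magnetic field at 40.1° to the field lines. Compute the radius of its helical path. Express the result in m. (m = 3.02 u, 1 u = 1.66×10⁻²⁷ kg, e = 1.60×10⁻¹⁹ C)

r ≈ 0.847 m

Only the perpendicular component v⊥ = v sin40.1° = 2.52×10^6 m/s is bent by the field.
r = m v⊥ /(qB) = (5.01×10^-27)(2.52×10^6) / [(2×1.60×10^-19)(0.0467)] = 0.847 m.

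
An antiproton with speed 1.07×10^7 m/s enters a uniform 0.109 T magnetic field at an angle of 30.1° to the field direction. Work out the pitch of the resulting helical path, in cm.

pitch ≈ 557 cm

The velocity component along B is v∥ = v cos30.1° = 9.26×10^6 m/s.
The cyclotron period T = 2πm/(qB) = 6.02×10^-7 s is set by m, q, B alone.
Pitch = v∥·T = (9.26×10^6)(6.02×10^-7) = 5.57 m.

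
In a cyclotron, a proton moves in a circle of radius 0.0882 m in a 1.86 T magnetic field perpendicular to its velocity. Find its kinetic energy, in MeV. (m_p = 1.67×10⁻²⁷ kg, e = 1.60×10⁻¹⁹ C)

K ≈ 1.29 MeV

v = qBr/m = (1×1.60×10^-19)(1.86)(0.0882) / (1.67×10^-27) = 1.57×10^7 m/s.
K = ½mv² = 0.5·(1.67×10^-27)·(1.57×10^7)² = 2.06×10^-13 J = 1.29 MeV.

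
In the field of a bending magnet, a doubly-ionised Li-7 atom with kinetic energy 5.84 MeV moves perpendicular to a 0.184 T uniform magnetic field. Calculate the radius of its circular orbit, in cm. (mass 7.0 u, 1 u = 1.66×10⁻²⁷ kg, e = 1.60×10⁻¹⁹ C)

r ≈ 250 cm

Convert the energy: K = 5.84 MeV = 9.34×10^-13 J.
v = √(2K/m) = √(2·9.34×10^-13/1.16×10^-26) = 1.27×10^7 m/s.
r = mv/(qB) = (1.16×10^-26)(1.27×10^7) / [(2×1.60×10^-19)(0.184)] = 2.50 m.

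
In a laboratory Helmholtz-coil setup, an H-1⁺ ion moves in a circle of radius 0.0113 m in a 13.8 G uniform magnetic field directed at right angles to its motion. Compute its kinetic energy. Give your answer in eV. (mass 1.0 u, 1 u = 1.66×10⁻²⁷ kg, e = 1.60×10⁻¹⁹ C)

K ≈ 0.0117 eV

v = qBr/m = (1×1.60×10^-19)(1.38×10^-3)(0.0113) / (1.66×10^-27) = 1500 m/s.
K = ½mv² = 0.5·(1.66×10^-27)·(1500)² = 1.88×10^-21 J = 0.0117 eV.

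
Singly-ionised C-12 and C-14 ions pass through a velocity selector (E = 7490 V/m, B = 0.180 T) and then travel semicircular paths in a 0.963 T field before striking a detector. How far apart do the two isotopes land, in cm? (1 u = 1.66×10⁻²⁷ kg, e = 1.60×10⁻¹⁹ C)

Δd ≈ 0.179 cm

Both emerge at v = E/B₁ = 4.16×10^4 m/s.
r = mv/(qB₂), so r₁ = 5.380×10^-3 m and r₂ = 6.276×10^-3 m, giving Δr = 8.97×10^-4 m.
After a semicircle each ion lands a diameter 2r from the entry slit, so the separation is 2Δr = 1.79×10^-3 m.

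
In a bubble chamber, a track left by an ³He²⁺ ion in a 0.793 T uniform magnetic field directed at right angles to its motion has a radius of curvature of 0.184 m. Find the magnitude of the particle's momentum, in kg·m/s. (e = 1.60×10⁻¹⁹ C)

p ≈ 4.67×10^-20 kg·m/s

Since qvB = mv²/r, the momentum p = mv = qBr.
p = (2×1.60×10^-19)(0.793)(0.184) = 4.67×10^-20 kg·m/s.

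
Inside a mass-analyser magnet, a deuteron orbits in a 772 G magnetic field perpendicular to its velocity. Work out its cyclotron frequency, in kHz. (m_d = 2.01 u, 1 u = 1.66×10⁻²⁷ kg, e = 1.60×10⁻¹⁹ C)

f = qB/(2πm) = (1×1.60×10^-19)(0.0772) / [2π(3.34×10^-27)] = 5.89×10^5 Hz.

f ≈ 589 kHz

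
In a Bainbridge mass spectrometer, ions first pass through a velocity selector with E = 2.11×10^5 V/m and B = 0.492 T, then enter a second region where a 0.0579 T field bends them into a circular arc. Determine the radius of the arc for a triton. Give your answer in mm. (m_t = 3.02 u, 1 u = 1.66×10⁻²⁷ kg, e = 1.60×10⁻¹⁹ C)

The selector passes v = E/B = 2.11×10^5/0.492 = 4.29×10^5 m/s.
In the deflection region, r = mv/(qB₂) = (5.01×10^-27)(4.29×10^5) / [(1×1.60×10^-19)(0.0579)] = 0.232 m.

r ≈ 232 mm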